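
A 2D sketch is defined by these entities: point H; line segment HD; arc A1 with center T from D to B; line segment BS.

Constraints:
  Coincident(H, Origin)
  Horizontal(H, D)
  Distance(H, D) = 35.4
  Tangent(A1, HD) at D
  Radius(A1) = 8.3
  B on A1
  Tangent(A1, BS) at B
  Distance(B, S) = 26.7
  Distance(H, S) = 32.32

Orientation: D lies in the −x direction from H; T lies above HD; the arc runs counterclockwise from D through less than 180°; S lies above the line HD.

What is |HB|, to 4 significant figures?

28.38

Checks: |TB| = 8.300 ✓; ∠(TB, BS) = 90.00° ✓; |BS| = 26.70 ✓; |HS| = 32.32 ✓.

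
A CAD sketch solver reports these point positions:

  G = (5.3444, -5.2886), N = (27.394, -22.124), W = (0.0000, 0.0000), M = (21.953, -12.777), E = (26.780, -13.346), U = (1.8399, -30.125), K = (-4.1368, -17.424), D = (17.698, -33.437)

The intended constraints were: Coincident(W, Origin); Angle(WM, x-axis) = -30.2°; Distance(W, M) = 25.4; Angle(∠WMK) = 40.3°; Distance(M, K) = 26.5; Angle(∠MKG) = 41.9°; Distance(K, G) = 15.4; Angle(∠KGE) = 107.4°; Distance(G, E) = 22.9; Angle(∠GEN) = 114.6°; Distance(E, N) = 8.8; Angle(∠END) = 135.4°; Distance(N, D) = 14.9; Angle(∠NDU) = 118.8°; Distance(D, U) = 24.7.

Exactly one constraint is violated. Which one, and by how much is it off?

Distance(D, U) = 24.7 — off by 8.50.

W = (0.00, 0.00) ✓; WM at -30.20° ✓; |WM| = 25.40 ✓; ∠WMK = 40.30° ✓; |MK| = 26.50 ✓; ∠MKG = 41.90° ✓; |KG| = 15.40 ✓; ∠KGE = 107.4° ✓; |GE| = 22.90 ✓; ∠GEN = 114.6° ✓; |EN| = 8.799 ✓; ∠END = 135.4° ✓; |ND| = 14.90 ✓; ∠NDU = 118.8° ✓; |DU| = 16.20 ✗.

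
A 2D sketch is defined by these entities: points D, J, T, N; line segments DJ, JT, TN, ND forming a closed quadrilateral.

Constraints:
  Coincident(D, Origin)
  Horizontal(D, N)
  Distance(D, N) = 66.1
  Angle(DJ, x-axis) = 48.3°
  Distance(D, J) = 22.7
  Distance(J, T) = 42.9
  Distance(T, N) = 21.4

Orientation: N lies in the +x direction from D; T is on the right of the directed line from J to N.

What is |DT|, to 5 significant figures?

48.941

Checks: |JT| = 42.90 ✓; |TN| = 21.40 ✓.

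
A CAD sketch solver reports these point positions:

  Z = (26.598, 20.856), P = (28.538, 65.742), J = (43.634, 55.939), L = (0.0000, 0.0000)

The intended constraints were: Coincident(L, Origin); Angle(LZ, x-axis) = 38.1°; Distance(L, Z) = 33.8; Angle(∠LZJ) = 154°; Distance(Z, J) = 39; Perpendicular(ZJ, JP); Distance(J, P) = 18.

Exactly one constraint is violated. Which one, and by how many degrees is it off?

Perpendicular(ZJ, JP) — off by 7.10°.

L = (0.00, 0.00) ✓; LZ at 38.10° ✓; |LZ| = 33.80 ✓; ∠LZJ = 154.0° ✓; |ZJ| = 39.00 ✓; ∠(ZJ, JP) = 82.90° ✗; |JP| = 18.00 ✓.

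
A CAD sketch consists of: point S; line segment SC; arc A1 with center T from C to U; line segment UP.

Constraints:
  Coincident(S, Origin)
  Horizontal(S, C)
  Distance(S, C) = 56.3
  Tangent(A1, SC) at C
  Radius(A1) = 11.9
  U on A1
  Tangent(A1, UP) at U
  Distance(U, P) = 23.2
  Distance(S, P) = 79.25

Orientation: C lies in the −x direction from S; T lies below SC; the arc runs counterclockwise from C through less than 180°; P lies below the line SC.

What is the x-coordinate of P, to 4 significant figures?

-72.28

S is at the origin; S and C share the same y with |SC| = 56.3 and C on the −x side, so C = (-56.30, 0.000). Since A1 is tangent to SC there, TC ⟂ SC, so T = C + (0, -11.9) = (-56.30, -11.90). Since TU ⟂ UP (tangency), |TP| = √(11.9² + 23.2²) = 26.07 regardless of where U sits on A1. So P lies on both circle(S, 79.25) and circle(T, 26.07); the below-SC intersection is P = (-72.28, -32.51). U is the foot of the tangent from P: U = (-68.00, -9.704).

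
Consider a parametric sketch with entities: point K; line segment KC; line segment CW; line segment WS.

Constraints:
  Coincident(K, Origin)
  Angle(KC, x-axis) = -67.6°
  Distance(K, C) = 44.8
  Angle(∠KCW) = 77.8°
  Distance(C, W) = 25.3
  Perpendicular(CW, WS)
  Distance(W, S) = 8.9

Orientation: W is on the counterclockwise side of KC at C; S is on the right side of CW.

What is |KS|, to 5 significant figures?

55.016

∠KCW = 77.8°, so CW runs at -67.6° + (180° − 77.8°) = 34.600° from the x-axis; with |CW| = 25.3, W = C + 25.3·(cos 34.600°, sin 34.600°) = (37.897, -27.053). CW ⟂ WS; with |WS| = 8.9 on the right of CW, S = W + 8.9·(0.56784, -0.82314) = (42.951, -34.379). Then |KS| = |S − K| = 55.016.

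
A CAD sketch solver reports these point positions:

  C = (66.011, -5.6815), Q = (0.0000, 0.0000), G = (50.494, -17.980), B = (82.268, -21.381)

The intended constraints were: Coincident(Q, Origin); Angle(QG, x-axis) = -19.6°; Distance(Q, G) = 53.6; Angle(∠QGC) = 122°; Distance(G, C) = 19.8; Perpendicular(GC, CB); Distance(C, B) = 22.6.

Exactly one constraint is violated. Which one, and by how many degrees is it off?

Perpendicular(GC, CB) — off by 7.60°.

Q = (0.00, 0.00) ✓; QG at -19.60° ✓; |QG| = 53.60 ✓; ∠QGC = 122.0° ✓; |GC| = 19.80 ✓; ∠(GC, CB) = 82.40° ✗; |CB| = 22.60 ✓.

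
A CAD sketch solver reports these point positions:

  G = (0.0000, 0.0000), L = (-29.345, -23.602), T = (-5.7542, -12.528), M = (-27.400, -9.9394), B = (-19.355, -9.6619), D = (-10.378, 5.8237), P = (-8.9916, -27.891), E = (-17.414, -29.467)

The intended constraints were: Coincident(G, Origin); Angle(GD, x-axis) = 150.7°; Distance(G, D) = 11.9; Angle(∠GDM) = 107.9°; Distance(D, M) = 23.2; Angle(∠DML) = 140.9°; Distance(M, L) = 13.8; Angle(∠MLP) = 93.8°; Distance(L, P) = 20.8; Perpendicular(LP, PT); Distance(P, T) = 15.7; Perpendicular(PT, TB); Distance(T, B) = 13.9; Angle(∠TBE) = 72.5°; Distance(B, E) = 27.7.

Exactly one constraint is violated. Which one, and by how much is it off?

Distance(B, E) = 27.7 — off by 7.80.

G = (0.00, 0.00) ✓; GD at 150.7° ✓; |GD| = 11.90 ✓; ∠GDM = 107.9° ✓; |DM| = 23.20 ✓; ∠DML = 140.9° ✓; |ML| = 13.80 ✓; ∠MLP = 93.80° ✓; |LP| = 20.80 ✓; ∠(LP, PT) = 90.00° ✓; |PT| = 15.70 ✓; ∠(PT, TB) = 90.00° ✓; |TB| = 13.90 ✓; ∠TBE = 72.50° ✓; |BE| = 19.90 ✗.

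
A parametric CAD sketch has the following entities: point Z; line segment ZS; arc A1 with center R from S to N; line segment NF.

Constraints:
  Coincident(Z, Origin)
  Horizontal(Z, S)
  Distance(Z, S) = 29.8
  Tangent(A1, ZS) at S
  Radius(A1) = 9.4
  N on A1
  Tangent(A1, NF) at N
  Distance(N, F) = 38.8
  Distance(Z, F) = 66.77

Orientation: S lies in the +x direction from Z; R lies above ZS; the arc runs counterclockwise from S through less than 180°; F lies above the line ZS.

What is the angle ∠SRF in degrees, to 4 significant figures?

148.3°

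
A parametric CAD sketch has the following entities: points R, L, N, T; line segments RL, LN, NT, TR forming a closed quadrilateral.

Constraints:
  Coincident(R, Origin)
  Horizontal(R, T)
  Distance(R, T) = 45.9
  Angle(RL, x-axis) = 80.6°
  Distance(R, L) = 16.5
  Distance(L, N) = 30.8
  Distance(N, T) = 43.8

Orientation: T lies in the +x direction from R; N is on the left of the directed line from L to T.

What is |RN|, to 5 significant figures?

45.275

R is at the origin; R and T share the same y with |RT| = 45.9 and T in +x, so T = (45.9, 0). RL runs at 80.6° with |RL| = 16.5, so L = (2.6949, 16.278). N is determined by |LN| = 30.8 and |NT| = 43.8 together: it lies at the intersection of circle(L, 30.8) and circle(T, 43.8). With |LT| = 46.170, the foot of the radical line on LT is 12.583 from L and the perpendicular offset is √(30.8² − 12.583²) = 28.113. Taking the left-of-LT solution: N = (24.381, 38.149).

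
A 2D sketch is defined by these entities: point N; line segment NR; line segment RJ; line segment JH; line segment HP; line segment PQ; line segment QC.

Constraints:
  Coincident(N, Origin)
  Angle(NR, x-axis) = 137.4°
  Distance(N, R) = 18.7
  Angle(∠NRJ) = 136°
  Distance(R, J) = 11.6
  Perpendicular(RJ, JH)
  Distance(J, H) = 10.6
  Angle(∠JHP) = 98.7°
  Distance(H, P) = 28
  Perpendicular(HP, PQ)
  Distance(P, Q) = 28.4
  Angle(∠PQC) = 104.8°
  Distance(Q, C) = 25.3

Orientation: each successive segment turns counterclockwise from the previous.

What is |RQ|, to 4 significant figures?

24.30

N is at the origin; NR runs at 137.4° with length 18.7, so R = (-13.77, 12.66). ∠NRJ = 136.0° gives RJ at -178.6° from the x-axis; with |RJ| = 11.6, J = (-25.36, 12.37). RJ is perpendicular to JH, so JH runs at -88.60°; with |JH| = 10.6, H = (-25.10, 1.777). ∠JHP = 98.7° gives HP at -7.300° from the x-axis; with |HP| = 28.0, P = (2.670, -1.780). HP ⟂ PQ, so PQ runs at 82.70°; with |PQ| = 28.4, Q = (6.279, 26.39). Then |RQ| = |Q − R| = 24.30.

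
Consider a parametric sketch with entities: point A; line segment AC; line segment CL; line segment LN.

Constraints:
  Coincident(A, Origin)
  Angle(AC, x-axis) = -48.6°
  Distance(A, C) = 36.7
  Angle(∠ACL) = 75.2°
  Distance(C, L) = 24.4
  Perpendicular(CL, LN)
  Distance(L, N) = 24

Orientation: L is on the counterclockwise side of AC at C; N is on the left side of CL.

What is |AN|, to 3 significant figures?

18.9

A is at the origin; AC runs at -48.6° with length 36.7, so C = 36.7·(cos -48.6°, sin -48.6°) = (24.3, -27.5). ∠ACL = 75.2°, so CL runs at -48.6° + (180° − 75.2°) = 56.2° from the x-axis; with |CL| = 24.4, L = C + 24.4·(cos 56.2°, sin 56.2°) = (37.8, -7.25). CL is perpendicular to LN; with |LN| = 24.0 on the left of CL, N = L + 24.0·(-0.831, 0.556) = (17.9, 6.10). Then |AN| = |N − A| = 18.9.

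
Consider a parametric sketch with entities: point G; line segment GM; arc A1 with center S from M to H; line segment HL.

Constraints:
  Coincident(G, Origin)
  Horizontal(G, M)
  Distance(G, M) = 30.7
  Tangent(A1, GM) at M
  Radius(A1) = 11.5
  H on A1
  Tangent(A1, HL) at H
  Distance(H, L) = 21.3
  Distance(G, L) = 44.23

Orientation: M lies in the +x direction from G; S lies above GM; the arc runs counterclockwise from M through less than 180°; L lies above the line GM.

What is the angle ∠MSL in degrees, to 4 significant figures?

170.2°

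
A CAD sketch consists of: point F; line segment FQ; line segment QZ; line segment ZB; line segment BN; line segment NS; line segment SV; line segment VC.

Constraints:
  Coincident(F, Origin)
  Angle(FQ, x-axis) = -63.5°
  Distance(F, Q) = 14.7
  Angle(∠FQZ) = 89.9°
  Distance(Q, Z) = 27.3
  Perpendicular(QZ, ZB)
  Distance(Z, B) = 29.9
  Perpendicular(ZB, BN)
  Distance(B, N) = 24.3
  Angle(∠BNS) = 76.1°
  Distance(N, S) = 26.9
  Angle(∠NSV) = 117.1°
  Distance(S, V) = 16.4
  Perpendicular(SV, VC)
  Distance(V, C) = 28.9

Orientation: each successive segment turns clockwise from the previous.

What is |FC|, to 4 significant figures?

34.73

∠NSV = 117.1° gives SV at -140.4° from the x-axis; with |SV| = 16.4, V = (-16.24, -24.42). SV ⟂ VC, so VC runs at 129.6°; with |VC| = 28.9, C = (-34.66, -2.156). Then |FC| = |C − F| = 34.73.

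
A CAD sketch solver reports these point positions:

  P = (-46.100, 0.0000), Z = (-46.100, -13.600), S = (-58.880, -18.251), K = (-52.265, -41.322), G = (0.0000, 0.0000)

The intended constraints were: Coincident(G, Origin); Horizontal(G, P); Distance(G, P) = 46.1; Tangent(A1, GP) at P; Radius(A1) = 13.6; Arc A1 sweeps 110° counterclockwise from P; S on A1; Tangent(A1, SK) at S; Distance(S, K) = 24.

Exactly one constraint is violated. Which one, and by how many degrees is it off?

Tangent(A1, SK) at S — off by 4.00°.

G = (0.00, 0.00) ✓; G.y = 0.00, P.y = 0.00 ✓; |GP| = 46.10 ✓; ∠(ZP, PG) = 90.00° ✓; |ZP| = 13.60 ✓; bearing(Z→S) − bearing(Z→P) = 110.0° ✓; |ZS| = 13.60 ✓; ∠(ZS, SK) = 94.00° ✗; |SK| = 24.00 ✓.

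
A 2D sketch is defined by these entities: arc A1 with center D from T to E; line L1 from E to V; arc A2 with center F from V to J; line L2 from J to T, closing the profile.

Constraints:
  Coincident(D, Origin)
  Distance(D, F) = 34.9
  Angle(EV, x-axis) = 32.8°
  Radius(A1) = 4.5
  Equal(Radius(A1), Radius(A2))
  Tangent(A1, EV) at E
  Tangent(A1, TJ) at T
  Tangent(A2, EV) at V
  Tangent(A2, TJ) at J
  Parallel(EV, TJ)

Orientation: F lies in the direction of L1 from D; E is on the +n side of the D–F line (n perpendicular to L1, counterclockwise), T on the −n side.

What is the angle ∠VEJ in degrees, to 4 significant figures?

14.46°

Tangency of A1 to both parallel lines with radius 4.5 puts E and T at D ± 4.5·n: E = (-2.438, 3.783), T = (2.438, -3.783). Equal radii place V and J the same way about F: V = F + 4.5·n = (26.90, 22.69), J = F − 4.5·n = (31.77, 15.12). Then cos ∠VEJ = EV·EJ / (|EV||EJ|), giving 14.46°.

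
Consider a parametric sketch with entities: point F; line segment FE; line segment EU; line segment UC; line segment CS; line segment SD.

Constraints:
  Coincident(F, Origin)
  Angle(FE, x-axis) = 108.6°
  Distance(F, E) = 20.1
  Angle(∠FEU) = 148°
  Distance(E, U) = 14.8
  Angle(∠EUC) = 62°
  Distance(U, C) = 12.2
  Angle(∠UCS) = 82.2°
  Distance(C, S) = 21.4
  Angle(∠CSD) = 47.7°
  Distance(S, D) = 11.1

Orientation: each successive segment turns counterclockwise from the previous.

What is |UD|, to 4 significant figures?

12.87

F is at the origin; FE runs at 108.6° with length 20.1, so E = (-6.411, 19.05). ∠FEU = 148.0° gives EU at 140.6° from the x-axis; with |EU| = 14.8, U = (-17.85, 28.44). ∠EUC = 62.0° gives UC at -101.4° from the x-axis; with |UC| = 12.2, C = (-20.26, 16.48). ∠UCS = 82.2° gives CS at -3.600° from the x-axis; with |CS| = 21.4, S = (1.099, 15.14). ∠CSD = 47.7° gives SD at 128.7° from the x-axis; with |SD| = 11.1, D = (-5.841, 23.80). Then |UD| = |D − U| = 12.87.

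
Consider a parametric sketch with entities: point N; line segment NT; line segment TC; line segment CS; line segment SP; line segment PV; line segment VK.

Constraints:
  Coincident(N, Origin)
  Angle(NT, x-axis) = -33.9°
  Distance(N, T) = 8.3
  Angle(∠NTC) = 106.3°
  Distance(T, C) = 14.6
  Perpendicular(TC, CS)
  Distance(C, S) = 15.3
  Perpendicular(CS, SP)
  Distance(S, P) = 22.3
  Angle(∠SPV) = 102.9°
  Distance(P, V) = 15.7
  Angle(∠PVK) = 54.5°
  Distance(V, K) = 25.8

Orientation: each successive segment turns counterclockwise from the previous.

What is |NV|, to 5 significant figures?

11.929

CS is perpendicular to SP, so SP runs at -140.20°; with |SP| = 22.3, P = (-8.8204, 2.1966). ∠SPV = 102.9° gives PV at -63.100° from the x-axis; with |PV| = 15.7, V = (-1.7171, -11.805). Then |NV| = |V − N| = 11.929.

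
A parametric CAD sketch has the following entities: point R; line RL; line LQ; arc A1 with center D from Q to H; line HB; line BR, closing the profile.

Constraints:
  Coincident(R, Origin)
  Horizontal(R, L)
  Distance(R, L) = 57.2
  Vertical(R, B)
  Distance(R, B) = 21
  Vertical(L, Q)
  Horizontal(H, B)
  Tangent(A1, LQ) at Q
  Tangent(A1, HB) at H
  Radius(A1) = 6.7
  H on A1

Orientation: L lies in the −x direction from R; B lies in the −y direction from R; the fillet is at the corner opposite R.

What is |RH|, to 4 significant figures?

54.69

The virtual corner opposite R is at (-57.20, -21.00). Since A1 is tangent to LQ there, DQ ⟂ LQ and since A1 is tangent to HB there, DH ⟂ HB, with radius 6.7, so the center D sits 6.7 in from both sides at D = (-50.50, -14.30). That places the tangent points at Q = (-57.20, -14.30) on LQ and H = (-50.50, -21.00) on HB. Then |RH| = |H − R| = 54.69.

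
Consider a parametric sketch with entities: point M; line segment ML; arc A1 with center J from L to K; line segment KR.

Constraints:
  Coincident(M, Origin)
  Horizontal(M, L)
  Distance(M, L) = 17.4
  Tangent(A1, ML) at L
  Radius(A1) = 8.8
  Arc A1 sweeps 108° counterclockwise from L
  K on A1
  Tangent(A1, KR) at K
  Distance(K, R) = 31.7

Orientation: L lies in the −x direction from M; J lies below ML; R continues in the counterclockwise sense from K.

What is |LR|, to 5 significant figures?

41.692

M is at the origin; ML is horizontal with |ML| = 17.4 and L on the −x side, so L = (-17.400, 0.0000). A1 meets ML tangentially, so JL is at right angles to ML, so J = L + (0, -8.8) = (-17.400, -8.8000). On A1, L sits at bearing 90° from J; a 108° counterclockwise sweep puts K at bearing 198°, so K = J + 8.8·(cos 198°, sin 198°) = (-25.769, -11.519). The tangent condition forces JK to be normal to KR, so KR runs along (−sin 198°, cos 198°); with |KR| = 31.7, R = (-15.973, -41.668). Then |LR| = |R − L| = 41.692.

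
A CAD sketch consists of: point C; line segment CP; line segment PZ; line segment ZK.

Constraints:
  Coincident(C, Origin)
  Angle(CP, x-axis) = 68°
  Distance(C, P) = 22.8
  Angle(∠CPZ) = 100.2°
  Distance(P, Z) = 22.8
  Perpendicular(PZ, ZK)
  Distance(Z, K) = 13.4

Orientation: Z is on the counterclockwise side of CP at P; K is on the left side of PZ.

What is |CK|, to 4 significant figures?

28.32

∠CPZ = 100.2°, so PZ runs at 68.0° + (180° − 100.2°) = 147.8° from the x-axis; with |PZ| = 22.8, Z = P + 22.8·(cos 147.8°, sin 147.8°) = (-10.75, 33.29). PZ is perpendicular to ZK; with |ZK| = 13.4 on the left of PZ, K = Z + 13.4·(-0.5329, -0.8462) = (-17.89, 21.95). Then |CK| = |K − C| = 28.32.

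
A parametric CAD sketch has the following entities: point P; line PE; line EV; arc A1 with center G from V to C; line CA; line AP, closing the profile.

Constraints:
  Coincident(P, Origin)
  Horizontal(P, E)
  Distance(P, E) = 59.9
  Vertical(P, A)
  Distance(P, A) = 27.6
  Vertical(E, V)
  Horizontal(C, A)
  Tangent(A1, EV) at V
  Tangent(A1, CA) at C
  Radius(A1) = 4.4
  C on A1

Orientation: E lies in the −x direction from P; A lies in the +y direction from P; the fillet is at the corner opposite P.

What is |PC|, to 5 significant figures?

61.984

The virtual corner opposite P is at (-59.900, 27.600). Since A1 is tangent to EV there, GV ⟂ EV and since A1 is tangent to CA there, GC ⟂ CA, with radius 4.4, so the center G sits 4.4 in from both sides at G = (-55.500, 23.200). That places the tangent points at V = (-59.900, 23.200) on EV and C = (-55.500, 27.600) on CA. Then |PC| = |C − P| = 61.984.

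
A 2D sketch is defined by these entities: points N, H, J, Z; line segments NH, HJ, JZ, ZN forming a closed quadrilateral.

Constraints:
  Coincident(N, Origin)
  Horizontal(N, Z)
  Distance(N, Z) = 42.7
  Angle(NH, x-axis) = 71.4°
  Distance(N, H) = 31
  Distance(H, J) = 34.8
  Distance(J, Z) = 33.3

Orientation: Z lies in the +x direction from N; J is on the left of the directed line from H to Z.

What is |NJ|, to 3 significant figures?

55.5

N is at the origin; NZ is horizontal with |NZ| = 42.7 and Z in +x, so Z = (42.7, 0). NH runs at 71.4° with |NH| = 31.0, so H = (9.89, 29.4). J is determined by |HJ| = 34.8 and |JZ| = 33.3 together: it lies at the intersection of circle(H, 34.8) and circle(Z, 33.3). With |HZ| = 44.0, the foot of the radical line on HZ is 23.2 from H and the perpendicular offset is √(34.8² − 23.2²) = 26.0. Taking the left-of-HZ solution: J = (44.5, 33.3).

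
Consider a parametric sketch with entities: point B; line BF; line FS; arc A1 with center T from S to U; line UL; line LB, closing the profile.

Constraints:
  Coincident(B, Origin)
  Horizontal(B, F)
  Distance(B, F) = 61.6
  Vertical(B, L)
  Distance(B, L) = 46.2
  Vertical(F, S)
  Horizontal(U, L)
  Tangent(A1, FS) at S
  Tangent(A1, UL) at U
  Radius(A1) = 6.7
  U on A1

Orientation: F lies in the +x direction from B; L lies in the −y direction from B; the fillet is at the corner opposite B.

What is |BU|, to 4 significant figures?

71.75

B is at the origin; BF is horizontal with |BF| = 61.6 and F on the +x side, so F = (61.60, 0.000). BL is vertical with |BL| = 46.2 and L on the −y side, so L = (0.000, -46.20). The virtual corner opposite B is at (61.60, -46.20). Tangency of A1 to FS means the radius TS is perpendicular to FS and since A1 is tangent to UL there, TU ⟂ UL, with radius 6.7, so the center T sits 6.7 in from both sides at T = (54.90, -39.50). That places the tangent points at S = (61.60, -39.50) on FS and U = (54.90, -46.20) on UL. Then |BU| = |U − B| = 71.75.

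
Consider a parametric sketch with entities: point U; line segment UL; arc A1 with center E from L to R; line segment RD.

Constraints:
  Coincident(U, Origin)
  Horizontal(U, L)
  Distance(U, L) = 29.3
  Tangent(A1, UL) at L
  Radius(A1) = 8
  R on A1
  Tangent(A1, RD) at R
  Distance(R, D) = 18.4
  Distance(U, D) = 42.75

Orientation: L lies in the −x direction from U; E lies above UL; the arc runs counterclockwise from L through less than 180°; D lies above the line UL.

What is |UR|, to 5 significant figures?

25.698

U is at the origin; UL is horizontal with |UL| = 29.3 and L on the −x side, so L = (-29.300, 0.0000). The tangent condition forces EL to be normal to UL, so E = L + (0, 8) = (-29.300, 8.0000). Since ER ⟂ RD (tangency), |ED| = √(8.0² + 18.4²) = 20.064 regardless of where R sits on A1. So D lies on both circle(U, 42.75) and circle(E, 20.064); the above-UL intersection is D = (-32.466, 27.813). R is the foot of the tangent from D: R = (-22.559, 12.307).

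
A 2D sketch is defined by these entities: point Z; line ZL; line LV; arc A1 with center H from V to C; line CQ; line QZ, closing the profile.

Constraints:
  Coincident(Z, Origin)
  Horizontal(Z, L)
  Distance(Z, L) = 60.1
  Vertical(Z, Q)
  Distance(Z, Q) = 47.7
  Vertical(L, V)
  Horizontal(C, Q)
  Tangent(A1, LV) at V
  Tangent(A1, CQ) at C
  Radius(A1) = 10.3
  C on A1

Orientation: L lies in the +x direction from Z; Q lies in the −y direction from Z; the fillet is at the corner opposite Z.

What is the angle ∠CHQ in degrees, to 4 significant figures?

78.31°

Z is at the origin; ZL is horizontal with |ZL| = 60.1 and L on the +x side, so L = (60.10, 0.000). ZQ is vertical with |ZQ| = 47.7 and Q on the −y side, so Q = (0.000, -47.70). The virtual corner opposite Z is at (60.10, -47.70). A1 meets LV tangentially, so HV is at right angles to LV and A1 meets CQ tangentially, so HC is at right angles to CQ, with radius 10.3, so the center H sits 10.3 in from both sides at H = (49.80, -37.40). That places the tangent points at V = (60.10, -37.40) on LV and C = (49.80, -47.70) on CQ. Then cos ∠CHQ = HC·HQ / (|HC||HQ|), giving 78.31°.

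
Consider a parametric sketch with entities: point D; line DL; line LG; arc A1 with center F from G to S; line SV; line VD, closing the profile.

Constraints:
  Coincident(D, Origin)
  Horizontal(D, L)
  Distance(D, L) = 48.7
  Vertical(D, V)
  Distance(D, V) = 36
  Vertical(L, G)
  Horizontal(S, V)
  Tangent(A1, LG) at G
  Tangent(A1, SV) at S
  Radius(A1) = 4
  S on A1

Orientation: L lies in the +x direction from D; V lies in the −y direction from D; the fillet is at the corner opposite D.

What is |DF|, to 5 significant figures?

54.974

D is at the origin; D and L share the same y with |DL| = 48.7 and L on the +x side, so L = (48.700, 0.0000). DV is vertical with |DV| = 36.0 and V on the −y side, so V = (0.0000, -36.000). The virtual corner opposite D is at (48.700, -36.000). Since A1 is tangent to LG there, FG ⟂ LG and since A1 is tangent to SV there, FS ⟂ SV, with radius 4.0, so the center F sits 4.0 in from both sides at F = (44.700, -32.000). Then |DF| = |F − D| = 54.974.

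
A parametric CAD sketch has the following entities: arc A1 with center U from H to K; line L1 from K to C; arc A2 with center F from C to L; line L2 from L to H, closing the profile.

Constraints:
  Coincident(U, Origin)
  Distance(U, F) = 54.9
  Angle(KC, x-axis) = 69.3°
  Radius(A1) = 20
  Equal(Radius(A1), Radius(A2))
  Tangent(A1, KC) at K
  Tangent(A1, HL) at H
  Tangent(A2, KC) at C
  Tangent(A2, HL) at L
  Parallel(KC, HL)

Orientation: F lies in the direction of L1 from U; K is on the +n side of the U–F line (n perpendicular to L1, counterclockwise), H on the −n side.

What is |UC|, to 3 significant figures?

58.4

The slot axis is L1's direction at 69.3°, so u = (cos 69.3°, sin 69.3°) = (0.353, 0.935) and n = (−sin 69.3°, cos 69.3°) = (-0.935, 0.353). U is at the origin and F lies 54.9 along u from U, so F = 54.9·u = (19.4, 51.4). Tangency of A1 to both parallel lines with radius 20.0 puts K and H at U ± 20.0·n: K = (-18.7, 7.07), H = (18.7, -7.07). Equal radii place C and L the same way about F: C = F + 20.0·n = (0.697, 58.4), L = F − 20.0·n = (38.1, 44.3). Then |UC| = |C − U| = 58.4.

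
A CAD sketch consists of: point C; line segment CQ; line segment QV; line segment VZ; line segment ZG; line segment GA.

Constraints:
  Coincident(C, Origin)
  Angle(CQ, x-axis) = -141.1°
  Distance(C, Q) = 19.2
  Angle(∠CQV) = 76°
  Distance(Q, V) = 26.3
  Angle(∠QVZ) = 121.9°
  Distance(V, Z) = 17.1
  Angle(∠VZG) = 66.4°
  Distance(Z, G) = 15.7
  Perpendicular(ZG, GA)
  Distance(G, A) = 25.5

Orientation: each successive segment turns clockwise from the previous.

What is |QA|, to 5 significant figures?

18.200

C is at the origin; CQ runs at -141.1° with length 19.2, so Q = (-14.942, -12.057). ∠CQV = 76.0° gives QV at 114.90° from the x-axis; with |QV| = 26.3, V = (-26.016, 11.798). ∠QVZ = 121.9° gives VZ at 56.800° from the x-axis; with |VZ| = 17.1, Z = (-16.652, 26.107). ∠VZG = 66.4° gives ZG at -56.800° from the x-axis; with |ZG| = 15.7, G = (-8.0554, 12.970). The perpendicularity gives GA at right angles to ZG, so GA runs at -146.80°; with |GA| = 25.5, A = (-29.393, -0.99303). Then |QA| = |A − Q| = 18.200.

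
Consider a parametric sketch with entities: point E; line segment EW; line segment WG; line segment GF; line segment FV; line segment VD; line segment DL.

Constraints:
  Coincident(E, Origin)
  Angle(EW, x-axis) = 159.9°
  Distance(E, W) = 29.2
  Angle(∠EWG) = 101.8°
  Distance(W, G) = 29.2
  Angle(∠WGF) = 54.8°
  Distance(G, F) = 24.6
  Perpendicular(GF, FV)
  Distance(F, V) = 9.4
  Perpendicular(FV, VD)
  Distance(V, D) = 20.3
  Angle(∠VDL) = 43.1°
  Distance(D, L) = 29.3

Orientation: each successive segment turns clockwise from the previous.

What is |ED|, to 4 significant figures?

39.43

GF ⟂ FV, so FV runs at -133.5°; with |FV| = 9.4, V = (-11.83, 15.18). The perpendicularity gives VD at right angles to FV, so VD runs at 136.5°; with |VD| = 20.3, D = (-26.56, 29.15). Then |ED| = |D − E| = 39.43.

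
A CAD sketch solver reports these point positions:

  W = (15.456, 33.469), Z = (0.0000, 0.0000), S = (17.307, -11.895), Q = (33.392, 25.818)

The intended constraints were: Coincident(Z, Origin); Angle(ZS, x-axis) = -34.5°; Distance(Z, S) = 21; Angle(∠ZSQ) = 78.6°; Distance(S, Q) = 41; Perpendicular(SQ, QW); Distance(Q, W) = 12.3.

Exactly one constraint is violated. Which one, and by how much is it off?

Distance(Q, W) = 12.3 — off by 7.20.

Z = (0.00, 0.00) ✓; ZS at -34.50° ✓; |ZS| = 21.00 ✓; ∠ZSQ = 78.60° ✓; |SQ| = 41.00 ✓; ∠(SQ, QW) = 90.00° ✓; |QW| = 19.50 ✗.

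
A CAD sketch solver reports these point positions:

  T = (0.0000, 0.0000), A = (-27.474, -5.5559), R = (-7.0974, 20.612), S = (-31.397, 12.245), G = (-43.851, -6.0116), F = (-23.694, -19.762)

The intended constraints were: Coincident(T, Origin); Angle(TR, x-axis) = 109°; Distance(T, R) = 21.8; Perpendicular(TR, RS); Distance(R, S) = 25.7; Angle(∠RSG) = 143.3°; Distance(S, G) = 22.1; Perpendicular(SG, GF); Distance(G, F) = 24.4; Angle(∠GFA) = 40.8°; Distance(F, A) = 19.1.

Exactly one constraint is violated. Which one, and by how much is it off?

Distance(F, A) = 19.1 — off by 4.40.

T = (0.00, 0.00) ✓; TR at 109.0° ✓; |TR| = 21.80 ✓; ∠(TR, RS) = 90.00° ✓; |RS| = 25.70 ✓; ∠RSG = 143.3° ✓; |SG| = 22.10 ✓; ∠(SG, GF) = 90.00° ✓; |GF| = 24.40 ✓; ∠GFA = 40.80° ✓; |FA| = 14.70 ✗.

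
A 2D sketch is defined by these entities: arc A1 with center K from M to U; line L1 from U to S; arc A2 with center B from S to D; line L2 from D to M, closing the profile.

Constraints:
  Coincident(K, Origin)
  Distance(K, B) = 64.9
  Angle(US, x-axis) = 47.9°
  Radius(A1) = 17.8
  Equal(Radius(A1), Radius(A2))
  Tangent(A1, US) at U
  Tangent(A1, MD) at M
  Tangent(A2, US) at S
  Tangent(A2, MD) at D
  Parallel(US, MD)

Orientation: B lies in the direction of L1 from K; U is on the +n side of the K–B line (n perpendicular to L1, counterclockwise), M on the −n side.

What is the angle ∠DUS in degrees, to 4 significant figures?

28.75°

Tangency of A1 to both parallel lines with radius 17.8 puts U and M at K ± 17.8·n: U = (-13.21, 11.93), M = (13.21, -11.93). Equal radii place S and D the same way about B: S = B + 17.8·n = (30.30, 60.09), D = B − 17.8·n = (56.72, 36.22). Then cos ∠DUS = UD·US / (|UD||US|), giving 28.75°.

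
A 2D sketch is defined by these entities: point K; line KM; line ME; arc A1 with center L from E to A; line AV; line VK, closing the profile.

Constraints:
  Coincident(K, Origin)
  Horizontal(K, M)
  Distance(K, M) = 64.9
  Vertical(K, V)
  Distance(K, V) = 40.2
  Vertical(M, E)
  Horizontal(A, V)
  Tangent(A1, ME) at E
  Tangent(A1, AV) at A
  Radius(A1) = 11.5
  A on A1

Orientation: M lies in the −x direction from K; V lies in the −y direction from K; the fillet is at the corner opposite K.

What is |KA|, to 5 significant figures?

66.840

K is at the origin; K and M share the same y with |KM| = 64.9 and M on the −x side, so M = (-64.900, 0.0000). K and V share the same x with |KV| = 40.2 and V on the −y side, so V = (0.0000, -40.200). The virtual corner opposite K is at (-64.900, -40.200). Since A1 is tangent to ME there, LE ⟂ ME and since A1 is tangent to AV there, LA ⟂ AV, with radius 11.5, so the center L sits 11.5 in from both sides at L = (-53.400, -28.700). That places the tangent points at E = (-64.900, -28.700) on ME and A = (-53.400, -40.200) on AV. Then |KA| = |A − K| = 66.840.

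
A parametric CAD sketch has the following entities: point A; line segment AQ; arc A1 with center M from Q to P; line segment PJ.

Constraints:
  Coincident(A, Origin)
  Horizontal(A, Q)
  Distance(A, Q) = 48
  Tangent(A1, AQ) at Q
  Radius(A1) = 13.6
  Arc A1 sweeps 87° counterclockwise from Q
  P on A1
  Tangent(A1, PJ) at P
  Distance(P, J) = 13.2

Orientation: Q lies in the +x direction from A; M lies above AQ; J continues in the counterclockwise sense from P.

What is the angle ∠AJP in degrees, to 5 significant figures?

64.283°

A is at the origin; A and Q share the same y with |AQ| = 48.0 and Q on the +x side, so Q = (48.000, 0.0000). Since A1 is tangent to AQ there, MQ ⟂ AQ, so M = Q + (0, 13.6) = (48.000, 13.600). On A1, Q sits at bearing -90° from M; an 87° counterclockwise sweep puts P at bearing -3°, so P = M + 13.6·(cos -3°, sin -3°) = (61.581, 12.888). The tangent condition forces MP to be normal to PJ, so PJ runs along (−sin -3°, cos -3°); with |PJ| = 13.2, J = (62.272, 26.070). Then cos ∠AJP = JA·JP / (|JA||JP|), giving 64.283°.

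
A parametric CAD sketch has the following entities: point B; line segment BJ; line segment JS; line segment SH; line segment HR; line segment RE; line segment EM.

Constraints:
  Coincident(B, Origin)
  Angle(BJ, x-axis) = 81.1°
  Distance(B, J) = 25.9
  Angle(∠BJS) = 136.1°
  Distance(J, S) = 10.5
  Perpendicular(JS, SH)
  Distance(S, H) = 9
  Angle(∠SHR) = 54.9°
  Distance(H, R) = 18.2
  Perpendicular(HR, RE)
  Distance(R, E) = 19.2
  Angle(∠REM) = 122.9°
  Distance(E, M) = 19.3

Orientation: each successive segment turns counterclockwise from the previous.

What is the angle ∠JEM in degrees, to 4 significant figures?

109.0°

B is at the origin; BJ runs at 81.1° with length 25.9, so J = (4.007, 25.59). ∠BJS = 136.1° gives JS at 125.0° from the x-axis; with |JS| = 10.5, S = (-2.016, 34.19). The perpendicularity gives SH at right angles to JS, so SH runs at -145.0°; with |SH| = 9.0, H = (-9.388, 29.03). ∠SHR = 54.9° gives HR at -19.90° from the x-axis; with |HR| = 18.2, R = (7.725, 22.83). The perpendicularity gives RE at right angles to HR, so RE runs at 70.10°; with |RE| = 19.2, E = (14.26, 40.89). ∠REM = 122.9° gives EM at 127.2° from the x-axis; with |EM| = 19.3, M = (2.592, 56.26). Then cos ∠JEM = EJ·EM / (|EJ||EM|), giving 109.0°.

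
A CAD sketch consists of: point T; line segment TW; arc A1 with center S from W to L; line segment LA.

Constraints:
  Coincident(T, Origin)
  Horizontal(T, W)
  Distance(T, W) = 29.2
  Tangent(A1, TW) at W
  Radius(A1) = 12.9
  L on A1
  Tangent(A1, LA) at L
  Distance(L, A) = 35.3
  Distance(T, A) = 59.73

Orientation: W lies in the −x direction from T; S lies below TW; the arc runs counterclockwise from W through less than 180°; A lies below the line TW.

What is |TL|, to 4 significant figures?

44.73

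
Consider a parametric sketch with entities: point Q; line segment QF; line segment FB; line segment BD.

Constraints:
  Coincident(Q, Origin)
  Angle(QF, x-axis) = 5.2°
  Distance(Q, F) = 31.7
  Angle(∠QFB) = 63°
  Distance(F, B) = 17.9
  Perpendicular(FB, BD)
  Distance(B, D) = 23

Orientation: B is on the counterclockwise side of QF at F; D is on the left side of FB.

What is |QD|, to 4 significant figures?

6.310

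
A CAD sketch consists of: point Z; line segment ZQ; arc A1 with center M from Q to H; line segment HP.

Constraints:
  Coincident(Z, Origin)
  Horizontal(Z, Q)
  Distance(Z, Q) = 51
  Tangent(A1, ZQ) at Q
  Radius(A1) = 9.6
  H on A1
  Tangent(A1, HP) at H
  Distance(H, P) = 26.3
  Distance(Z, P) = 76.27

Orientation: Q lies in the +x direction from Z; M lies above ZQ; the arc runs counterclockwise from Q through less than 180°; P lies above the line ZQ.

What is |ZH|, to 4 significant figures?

60.13

Z is at the origin; Z and Q share the same y with |ZQ| = 51.0 and Q on the +x side, so Q = (51.00, 0.000). The tangent condition forces MQ to be normal to ZQ, so M = Q + (0, 9.6) = (51.00, 9.600). Since MH ⟂ HP (tangency), |MP| = √(9.6² + 26.3²) = 28.00 regardless of where H sits on A1. So P lies on both circle(Z, 76.27) and circle(M, 28.00); the above-ZQ intersection is P = (70.09, 30.08). H is the foot of the tangent from P: H = (59.84, 5.860).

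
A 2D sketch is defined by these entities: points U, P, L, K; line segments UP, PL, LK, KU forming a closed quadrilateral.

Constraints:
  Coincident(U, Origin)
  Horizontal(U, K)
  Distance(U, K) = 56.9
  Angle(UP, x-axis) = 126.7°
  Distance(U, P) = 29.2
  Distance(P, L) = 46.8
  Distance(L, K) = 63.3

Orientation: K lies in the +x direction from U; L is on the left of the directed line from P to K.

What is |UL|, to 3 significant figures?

55.2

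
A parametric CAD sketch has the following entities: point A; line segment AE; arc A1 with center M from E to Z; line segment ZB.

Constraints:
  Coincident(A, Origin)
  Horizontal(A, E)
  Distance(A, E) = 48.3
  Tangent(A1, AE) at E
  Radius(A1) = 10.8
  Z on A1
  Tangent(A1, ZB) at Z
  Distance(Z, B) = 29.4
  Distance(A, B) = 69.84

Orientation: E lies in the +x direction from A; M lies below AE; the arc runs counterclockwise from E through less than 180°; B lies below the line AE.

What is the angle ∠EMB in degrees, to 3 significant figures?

165°

A is at the origin; A and E share the same y with |AE| = 48.3 and E on the +x side, so E = (48.3, 0.00). A1 meets AE tangentially, so ME is at right angles to AE, so M = E + (0, -10.8) = (48.3, -10.8). Since MZ ⟂ ZB (tangency), |MB| = √(10.8² + 29.4²) = 31.3 regardless of where Z sits on A1. So B lies on both circle(A, 69.84) and circle(M, 31.3); the below-AE intersection is B = (56.5, -41.0). Z is the foot of the tangent from B: Z = (39.5, -17.1).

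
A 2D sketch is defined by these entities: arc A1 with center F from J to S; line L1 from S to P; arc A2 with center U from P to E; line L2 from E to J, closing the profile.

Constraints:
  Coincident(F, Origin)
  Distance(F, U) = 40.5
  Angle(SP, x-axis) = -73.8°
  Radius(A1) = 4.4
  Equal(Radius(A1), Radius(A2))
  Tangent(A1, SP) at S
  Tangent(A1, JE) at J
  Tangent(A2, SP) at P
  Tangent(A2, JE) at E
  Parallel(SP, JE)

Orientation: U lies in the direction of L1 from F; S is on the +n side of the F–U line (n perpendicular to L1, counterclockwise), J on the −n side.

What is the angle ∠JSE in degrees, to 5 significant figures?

77.741°

Tangency of A1 to both parallel lines with radius 4.4 puts S and J at F ± 4.4·n: S = (4.2253, 1.2276), J = (-4.2253, -1.2276). Equal radii place P and E the same way about U: P = U + 4.4·n = (15.524, -37.664), E = U − 4.4·n = (7.0738, -40.119). Then cos ∠JSE = SJ·SE / (|SJ||SE|), giving 77.741°.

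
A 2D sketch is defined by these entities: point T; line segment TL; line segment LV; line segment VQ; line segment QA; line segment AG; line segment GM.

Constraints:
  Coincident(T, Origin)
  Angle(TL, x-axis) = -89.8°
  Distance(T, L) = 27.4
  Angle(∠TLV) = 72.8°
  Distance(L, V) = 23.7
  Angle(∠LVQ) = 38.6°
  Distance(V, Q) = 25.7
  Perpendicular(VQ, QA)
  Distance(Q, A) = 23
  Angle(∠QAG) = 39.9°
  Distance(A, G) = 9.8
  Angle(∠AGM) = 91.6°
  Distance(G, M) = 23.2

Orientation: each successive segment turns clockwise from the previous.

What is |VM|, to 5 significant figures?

36.790

∠QAG = 39.9° gives AG at 151.50° from the x-axis; with |AG| = 9.8, G = (1.1809, -27.719). ∠AGM = 91.6° gives GM at 63.100° from the x-axis; with |GM| = 23.2, M = (11.677, -7.0288). Then |VM| = |M − V| = 36.790.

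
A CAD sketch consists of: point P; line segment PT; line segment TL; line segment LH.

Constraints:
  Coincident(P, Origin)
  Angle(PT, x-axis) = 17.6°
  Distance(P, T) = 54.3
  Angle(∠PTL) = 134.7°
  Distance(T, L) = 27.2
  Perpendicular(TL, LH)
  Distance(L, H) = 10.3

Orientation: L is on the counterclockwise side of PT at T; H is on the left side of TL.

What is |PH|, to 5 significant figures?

71.254

∠PTL = 134.7°, so TL runs at 17.6° + (180° − 134.7°) = 62.900° from the x-axis; with |TL| = 27.2, L = T + 27.2·(cos 62.900°, sin 62.900°) = (64.149, 40.632). TL is perpendicular to LH; with |LH| = 10.3 on the left of TL, H = L + 10.3·(-0.89021, 0.45554) = (54.980, 45.325). Then |PH| = |H − P| = 71.254.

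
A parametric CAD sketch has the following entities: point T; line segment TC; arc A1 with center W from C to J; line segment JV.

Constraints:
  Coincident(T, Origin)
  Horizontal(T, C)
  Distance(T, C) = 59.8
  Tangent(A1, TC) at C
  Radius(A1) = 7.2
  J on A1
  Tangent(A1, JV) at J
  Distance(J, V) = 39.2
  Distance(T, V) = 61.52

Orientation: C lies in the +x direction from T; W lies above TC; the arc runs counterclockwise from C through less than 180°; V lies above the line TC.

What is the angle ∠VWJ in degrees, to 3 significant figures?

79.6°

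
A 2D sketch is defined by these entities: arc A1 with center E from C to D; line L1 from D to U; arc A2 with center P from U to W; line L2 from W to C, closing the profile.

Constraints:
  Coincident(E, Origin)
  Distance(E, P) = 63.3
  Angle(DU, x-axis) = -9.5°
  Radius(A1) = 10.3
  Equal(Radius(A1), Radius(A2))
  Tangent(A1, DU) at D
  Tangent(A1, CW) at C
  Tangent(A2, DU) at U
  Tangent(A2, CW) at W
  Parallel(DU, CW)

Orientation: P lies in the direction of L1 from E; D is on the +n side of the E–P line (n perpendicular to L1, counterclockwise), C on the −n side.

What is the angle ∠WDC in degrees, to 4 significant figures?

71.97°

The slot axis is L1's direction at -9.5°, so u = (cos -9.5°, sin -9.5°) = (0.9863, -0.1650) and n = (−sin -9.5°, cos -9.5°) = (0.1650, 0.9863). E is at the origin and P lies 63.3 along u from E, so P = 63.3·u = (62.43, -10.45). Tangency of A1 to both parallel lines with radius 10.3 puts D and C at E ± 10.3·n: D = (1.700, 10.16), C = (-1.700, -10.16). Equal radii place U and W the same way about P: U = P + 10.3·n = (64.13, -0.2888), W = P − 10.3·n = (60.73, -20.61). Then cos ∠WDC = DW·DC / (|DW||DC|), giving 71.97°.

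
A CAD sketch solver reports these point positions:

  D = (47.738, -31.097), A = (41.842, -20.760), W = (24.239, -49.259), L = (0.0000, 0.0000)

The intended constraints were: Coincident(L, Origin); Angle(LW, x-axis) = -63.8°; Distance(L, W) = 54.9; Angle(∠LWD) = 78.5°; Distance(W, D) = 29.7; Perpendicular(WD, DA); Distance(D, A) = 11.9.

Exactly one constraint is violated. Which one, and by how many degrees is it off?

Perpendicular(WD, DA) — off by 8.00°.

L = (0.00, 0.00) ✓; LW at -63.80° ✓; |LW| = 54.90 ✓; ∠LWD = 78.50° ✓; |WD| = 29.70 ✓; ∠(WD, DA) = 82.00° ✗; |DA| = 11.90 ✓.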